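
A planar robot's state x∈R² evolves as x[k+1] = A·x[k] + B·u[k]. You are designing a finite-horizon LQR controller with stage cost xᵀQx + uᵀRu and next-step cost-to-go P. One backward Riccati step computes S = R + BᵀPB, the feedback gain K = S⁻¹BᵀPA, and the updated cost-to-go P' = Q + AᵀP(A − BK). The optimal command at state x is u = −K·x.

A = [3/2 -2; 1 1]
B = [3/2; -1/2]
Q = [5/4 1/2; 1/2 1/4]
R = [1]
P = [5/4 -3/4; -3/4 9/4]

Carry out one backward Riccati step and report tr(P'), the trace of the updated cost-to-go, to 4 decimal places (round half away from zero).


6.0483

BᵀP = [2.2500 -2.2500]
S = R + BᵀPB = [1] + [4.5000] = [5.5000]
BᵀPA = [1.1250 -6.7500]
K = S⁻¹·BᵀPA = [0.2045 -1.2273]
A−BK = [1.1932 -0.1591; 1.1023 0.3864]
AᵀP(A−BK) = [2.5824 0.2557; 0.2557 1.9659]
P' = Q + AᵀP(A−BK) = [3.8324 0.7557; 0.7557 2.2159]
tr(P') = 6.0483


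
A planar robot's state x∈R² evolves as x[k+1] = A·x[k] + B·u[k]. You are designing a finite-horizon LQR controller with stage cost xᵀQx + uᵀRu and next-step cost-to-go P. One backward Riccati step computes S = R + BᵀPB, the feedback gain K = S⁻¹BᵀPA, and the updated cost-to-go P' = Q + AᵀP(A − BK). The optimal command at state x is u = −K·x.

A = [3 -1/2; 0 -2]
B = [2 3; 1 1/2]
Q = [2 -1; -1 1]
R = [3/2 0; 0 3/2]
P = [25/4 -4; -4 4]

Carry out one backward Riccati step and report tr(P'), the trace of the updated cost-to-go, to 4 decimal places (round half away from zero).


BᵀP = [8.5000 -4.0000; 16.7500 -10.0000]
S = R + BᵀPB = [3/2 0; 0 3/2] + [13.0000 23.5000; 23.5000 45.2500] = [14.5000 23.5000; 23.5000 46.7500]
BᵀPA = [25.5000 3.7500; 50.2500 11.6250]
K = S⁻¹·BᵀPA = [0.0896 -0.7791; 1.0299 0.6403]
A−BK = [-0.2687 -0.8627; -0.6045 -1.5410]
AᵀP(A−BK) = [2.2164 2.3172; 2.3172 5.0407]
P' = Q + AᵀP(A−BK) = [4.2164 1.3172; 1.3172 6.0407]
tr(P') = 10.2571

10.2571


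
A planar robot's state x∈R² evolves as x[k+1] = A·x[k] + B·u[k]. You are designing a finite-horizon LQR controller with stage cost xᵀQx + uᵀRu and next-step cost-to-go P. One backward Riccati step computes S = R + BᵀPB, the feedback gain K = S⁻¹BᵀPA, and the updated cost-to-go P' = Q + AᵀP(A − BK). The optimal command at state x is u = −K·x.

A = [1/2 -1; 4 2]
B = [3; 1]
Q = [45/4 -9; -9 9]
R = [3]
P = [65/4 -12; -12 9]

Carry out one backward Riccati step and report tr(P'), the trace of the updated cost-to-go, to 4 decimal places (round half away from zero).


BᵀP = [36.7500 -27.0000]
S = R + BᵀPB = [3] + [83.2500] = [86.2500]
BᵀPA = [-89.6250 -90.7500]
K = S⁻¹·BᵀPA = [-1.0391 -1.0522]
A−BK = [3.6174 2.1565; 5.0391 3.0522]
AᵀP(A−BK) = [6.9304 5.5739; 5.5739 4.7652]
P' = Q + AᵀP(A−BK) = [18.1804 -3.4261; -3.4261 13.7652]
tr(P') = 31.9457

31.9457


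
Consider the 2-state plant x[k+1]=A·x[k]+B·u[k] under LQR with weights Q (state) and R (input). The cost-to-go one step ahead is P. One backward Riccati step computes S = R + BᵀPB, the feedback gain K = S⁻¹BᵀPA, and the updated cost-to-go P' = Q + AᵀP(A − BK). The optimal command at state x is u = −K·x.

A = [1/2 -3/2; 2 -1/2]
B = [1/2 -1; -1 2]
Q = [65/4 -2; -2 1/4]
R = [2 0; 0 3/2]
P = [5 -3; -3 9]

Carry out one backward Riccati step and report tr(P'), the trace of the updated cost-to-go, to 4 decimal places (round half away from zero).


BᵀP = [5.5000 -10.5000; -11.0000 21.0000]
S = R + BᵀPB = [2 0; 0 3/2] + [13.2500 -26.5000; -26.5000 53.0000] = [15.2500 -26.5000; -26.5000 54.5000]
BᵀPA = [-18.2500 -3.0000; 36.5000 6.0000]
K = S⁻¹·BᵀPA = [-0.2124 -0.0349; 0.5664 0.0931]
A−BK = [1.1726 -1.3894; 0.6547 -0.7211]
AᵀP(A−BK) = [6.6984 -7.0359; -7.0359 8.3366]
P' = Q + AᵀP(A−BK) = [22.9484 -9.0359; -9.0359 8.5866]
tr(P') = 31.5349

31.5349


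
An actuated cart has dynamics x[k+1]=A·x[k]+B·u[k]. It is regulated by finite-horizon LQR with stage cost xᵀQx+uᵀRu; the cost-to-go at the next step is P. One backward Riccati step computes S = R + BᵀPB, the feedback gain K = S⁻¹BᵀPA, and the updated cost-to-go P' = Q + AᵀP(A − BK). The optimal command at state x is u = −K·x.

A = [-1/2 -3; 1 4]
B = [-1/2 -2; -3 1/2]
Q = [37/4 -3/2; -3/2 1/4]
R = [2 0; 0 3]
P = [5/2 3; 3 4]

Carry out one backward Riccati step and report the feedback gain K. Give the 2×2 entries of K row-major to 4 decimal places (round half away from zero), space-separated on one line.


BᵀP = [-10.2500 -13.5000; -3.5000 -4.0000]
S = R + BᵀPB = [2 0; 0 3] + [45.6250 13.7500; 13.7500 5.0000] = [47.6250 13.7500; 13.7500 8.0000]
BᵀPA = [-8.3750 -23.2500; -2.2500 -5.5000]
K = S⁻¹·BᵀPA = [-0.1879 -0.5751; 0.0417 0.3009]
A−BK = [-0.5106 -2.6858; 0.4155 2.1244]
AᵀP(A−BK) = [0.1452 0.6109; 0.6109 2.7848]
P' = Q + AᵀP(A−BK) = [9.3952 -0.8891; -0.8891 3.0348]
tr(P') = 12.4300

-0.1879 -0.5751 0.0417 0.3009


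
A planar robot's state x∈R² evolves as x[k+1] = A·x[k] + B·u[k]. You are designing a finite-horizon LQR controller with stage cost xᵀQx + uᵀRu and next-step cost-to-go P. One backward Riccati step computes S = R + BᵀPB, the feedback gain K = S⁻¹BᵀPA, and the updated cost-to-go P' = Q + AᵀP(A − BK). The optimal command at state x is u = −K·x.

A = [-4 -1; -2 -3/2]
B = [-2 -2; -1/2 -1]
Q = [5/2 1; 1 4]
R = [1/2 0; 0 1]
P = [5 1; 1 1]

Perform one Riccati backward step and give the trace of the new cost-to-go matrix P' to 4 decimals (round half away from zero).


9.1529

BᵀP = [-10.5000 -2.5000; -11.0000 -3.0000]
S = R + BᵀPB = [1/2 0; 0 1] + [22.2500 23.5000; 23.5000 25.0000] = [22.7500 23.5000; 23.5000 26.0000]
BᵀPA = [47.0000 14.2500; 50.0000 15.5000]
K = S⁻¹·BᵀPA = [1.1975 0.1592; 0.8408 0.4522]
A−BK = [0.0764 0.2229; -0.5605 -0.9682]
AᵀP(A−BK) = [1.6815 0.9045; 0.9045 0.9713]
P' = Q + AᵀP(A−BK) = [4.1815 1.9045; 1.9045 4.9713]
tr(P') = 9.1529


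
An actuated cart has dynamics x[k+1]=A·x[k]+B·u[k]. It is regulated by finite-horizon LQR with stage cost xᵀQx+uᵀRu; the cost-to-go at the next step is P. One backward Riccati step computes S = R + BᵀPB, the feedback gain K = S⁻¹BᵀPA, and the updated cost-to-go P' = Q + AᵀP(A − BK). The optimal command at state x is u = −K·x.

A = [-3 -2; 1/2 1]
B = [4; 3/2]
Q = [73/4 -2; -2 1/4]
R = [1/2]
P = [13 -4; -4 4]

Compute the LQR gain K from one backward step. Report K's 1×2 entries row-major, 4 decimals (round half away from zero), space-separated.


BᵀP = [46.0000 -10.0000]
S = R + BᵀPB = [1/2] + [169.0000] = [169.5000]
BᵀPA = [-143.0000 -102.0000]
K = S⁻¹·BᵀPA = [-0.8437 -0.6018]
A−BK = [0.3746 0.4071; 1.7655 1.9027]
AᵀP(A−BK) = [9.3569 9.9469; 9.9469 10.6195]
P' = Q + AᵀP(A−BK) = [27.6069 7.9469; 7.9469 10.8695]
tr(P') = 38.4764

-0.8437 -0.6018


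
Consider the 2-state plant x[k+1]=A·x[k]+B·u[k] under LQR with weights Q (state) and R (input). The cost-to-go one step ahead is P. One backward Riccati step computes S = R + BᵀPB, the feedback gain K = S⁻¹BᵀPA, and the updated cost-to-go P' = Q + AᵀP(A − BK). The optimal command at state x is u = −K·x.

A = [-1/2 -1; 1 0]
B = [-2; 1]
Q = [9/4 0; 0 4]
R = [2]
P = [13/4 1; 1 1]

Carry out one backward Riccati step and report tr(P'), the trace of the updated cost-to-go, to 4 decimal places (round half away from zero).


BᵀP = [-5.5000 -1.0000]
S = R + BᵀPB = [2] + [10.0000] = [12.0000]
BᵀPA = [1.7500 5.5000]
K = S⁻¹·BᵀPA = [0.1458 0.4583]
A−BK = [-0.2083 -0.0833; 0.8542 -0.4583]
AᵀP(A−BK) = [0.5573 -0.1771; -0.1771 0.7292]
P' = Q + AᵀP(A−BK) = [2.8073 -0.1771; -0.1771 4.7292]
tr(P') = 7.5365

7.5365


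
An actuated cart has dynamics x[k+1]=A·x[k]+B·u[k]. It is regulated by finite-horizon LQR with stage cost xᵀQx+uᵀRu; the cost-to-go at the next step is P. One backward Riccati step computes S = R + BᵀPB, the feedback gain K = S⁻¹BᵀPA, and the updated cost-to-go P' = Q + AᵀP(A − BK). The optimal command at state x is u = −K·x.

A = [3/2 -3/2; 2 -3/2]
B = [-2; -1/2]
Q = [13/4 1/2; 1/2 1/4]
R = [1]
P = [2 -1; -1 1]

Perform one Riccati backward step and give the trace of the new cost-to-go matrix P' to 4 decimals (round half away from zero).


BᵀP = [-3.5000 1.5000]
S = R + BᵀPB = [1] + [6.2500] = [7.2500]
BᵀPA = [-2.2500 3.0000]
K = S⁻¹·BᵀPA = [-0.3103 0.4138]
A−BK = [0.8793 -0.6724; 1.8448 -1.2931]
AᵀP(A−BK) = [1.8017 -1.3190; -1.3190 1.0086]
P' = Q + AᵀP(A−BK) = [5.0517 -0.8190; -0.8190 1.2586]
tr(P') = 6.3103

6.3103


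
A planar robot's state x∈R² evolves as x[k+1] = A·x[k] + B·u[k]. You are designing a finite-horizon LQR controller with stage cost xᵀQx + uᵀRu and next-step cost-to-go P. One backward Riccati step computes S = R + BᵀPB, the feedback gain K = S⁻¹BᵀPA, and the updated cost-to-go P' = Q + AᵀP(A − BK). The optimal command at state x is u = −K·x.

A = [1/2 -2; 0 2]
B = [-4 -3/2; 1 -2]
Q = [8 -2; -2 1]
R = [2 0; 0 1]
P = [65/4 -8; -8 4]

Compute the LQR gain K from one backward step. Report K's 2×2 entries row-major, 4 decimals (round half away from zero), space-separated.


BᵀP = [-73.0000 36.0000; -8.3750 4.0000]
S = R + BᵀPB = [2 0; 0 1] + [328.0000 37.5000; 37.5000 4.5625] = [330.0000 37.5000; 37.5000 5.5625]
BᵀPA = [-36.5000 218.0000; -4.1875 24.7500]
K = S⁻¹·BᵀPA = [-0.1071 0.6626; -0.0306 -0.0175]
A−BK = [0.0256 0.6242; 0.0460 1.3025]
AᵀP(A−BK) = [0.0242 -0.1386; -0.1386 0.9875]
P' = Q + AᵀP(A−BK) = [8.0242 -2.1386; -2.1386 1.9875]
tr(P') = 10.0116

-0.1071 0.6626 -0.0306 -0.0175


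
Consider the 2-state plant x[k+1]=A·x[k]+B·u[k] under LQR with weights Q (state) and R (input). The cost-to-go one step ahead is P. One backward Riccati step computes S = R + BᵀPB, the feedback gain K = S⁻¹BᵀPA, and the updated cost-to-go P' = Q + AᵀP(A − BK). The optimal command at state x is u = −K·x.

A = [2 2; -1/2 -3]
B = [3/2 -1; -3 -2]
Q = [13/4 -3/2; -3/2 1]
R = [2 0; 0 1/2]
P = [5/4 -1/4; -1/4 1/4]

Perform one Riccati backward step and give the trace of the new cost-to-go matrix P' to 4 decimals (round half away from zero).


7.6025

BᵀP = [2.6250 -1.1250; -0.7500 -0.2500]
S = R + BᵀPB = [2 0; 0 1/2] + [7.3125 -0.3750; -0.3750 1.2500] = [9.3125 -0.3750; -0.3750 1.7500]
BᵀPA = [5.8125 8.6250; -1.3750 -0.7500]
K = S⁻¹·BᵀPA = [0.5977 0.9168; -0.6576 -0.2321]
A−BK = [0.4458 0.3926; -0.0222 -0.7137]
AᵀP(A−BK) = [1.1842 1.4768; 1.4768 2.1683]
P' = Q + AᵀP(A−BK) = [4.4342 -0.0232; -0.0232 3.1683]
tr(P') = 7.6025


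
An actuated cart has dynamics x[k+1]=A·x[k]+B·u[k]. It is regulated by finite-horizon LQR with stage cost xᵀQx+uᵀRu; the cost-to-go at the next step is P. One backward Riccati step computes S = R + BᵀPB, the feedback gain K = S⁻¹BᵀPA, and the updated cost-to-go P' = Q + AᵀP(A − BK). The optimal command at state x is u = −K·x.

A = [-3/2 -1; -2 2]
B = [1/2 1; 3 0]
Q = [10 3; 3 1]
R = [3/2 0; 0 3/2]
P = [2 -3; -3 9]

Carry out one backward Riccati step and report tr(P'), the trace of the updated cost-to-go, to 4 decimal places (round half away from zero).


14.3462

BᵀP = [-8.0000 25.5000; 2.0000 -3.0000]
S = R + BᵀPB = [3/2 0; 0 3/2] + [72.5000 -8.0000; -8.0000 2.0000] = [74.0000 -8.0000; -8.0000 3.5000]
BᵀPA = [-39.0000 59.0000; 3.0000 -8.0000]
K = S⁻¹·BᵀPA = [-0.5769 0.7308; -0.4615 -0.6154]
A−BK = [-0.7500 -0.7500; -0.2692 -0.1923]
AᵀP(A−BK) = [1.3846 0.3462; 0.3462 1.9615]
P' = Q + AᵀP(A−BK) = [11.3846 3.3462; 3.3462 2.9615]
tr(P') = 14.3462


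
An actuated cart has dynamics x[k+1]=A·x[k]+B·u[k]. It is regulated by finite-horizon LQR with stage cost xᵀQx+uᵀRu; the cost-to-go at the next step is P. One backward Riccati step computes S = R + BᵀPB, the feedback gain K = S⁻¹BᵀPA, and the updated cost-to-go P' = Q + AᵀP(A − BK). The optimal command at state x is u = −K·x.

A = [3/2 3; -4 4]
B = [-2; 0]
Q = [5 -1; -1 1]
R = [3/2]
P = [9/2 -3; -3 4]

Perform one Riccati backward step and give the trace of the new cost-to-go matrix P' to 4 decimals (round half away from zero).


BᵀP = [-9.0000 6.0000]
S = R + BᵀPB = [3/2] + [18.0000] = [19.5000]
BᵀPA = [-37.5000 -3.0000]
K = S⁻¹·BᵀPA = [-1.9231 -0.1538]
A−BK = [-2.3462 2.6923; -4.0000 4.0000]
AᵀP(A−BK) = [38.0096 -31.5192; -31.5192 32.0385]
P' = Q + AᵀP(A−BK) = [43.0096 -32.5192; -32.5192 33.0385]
tr(P') = 76.0481

76.0481


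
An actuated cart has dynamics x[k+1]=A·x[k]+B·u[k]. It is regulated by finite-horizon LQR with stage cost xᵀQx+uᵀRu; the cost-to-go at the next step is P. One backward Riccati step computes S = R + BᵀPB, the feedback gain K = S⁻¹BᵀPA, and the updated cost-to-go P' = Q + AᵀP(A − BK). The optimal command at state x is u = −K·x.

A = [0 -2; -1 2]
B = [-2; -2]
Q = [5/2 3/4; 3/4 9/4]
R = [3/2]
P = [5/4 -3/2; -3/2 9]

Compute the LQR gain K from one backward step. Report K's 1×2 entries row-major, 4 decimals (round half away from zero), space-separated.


0.4918 -1.0164

BᵀP = [0.5000 -15.0000]
S = R + BᵀPB = [3/2] + [29.0000] = [30.5000]
BᵀPA = [15.0000 -31.0000]
K = S⁻¹·BᵀPA = [0.4918 -1.0164]
A−BK = [0.9836 -4.0328; -0.0164 -0.0328]
AᵀP(A−BK) = [1.6230 -5.7541; -5.7541 21.4918]
P' = Q + AᵀP(A−BK) = [4.1230 -5.0041; -5.0041 23.7418]
tr(P') = 27.8648


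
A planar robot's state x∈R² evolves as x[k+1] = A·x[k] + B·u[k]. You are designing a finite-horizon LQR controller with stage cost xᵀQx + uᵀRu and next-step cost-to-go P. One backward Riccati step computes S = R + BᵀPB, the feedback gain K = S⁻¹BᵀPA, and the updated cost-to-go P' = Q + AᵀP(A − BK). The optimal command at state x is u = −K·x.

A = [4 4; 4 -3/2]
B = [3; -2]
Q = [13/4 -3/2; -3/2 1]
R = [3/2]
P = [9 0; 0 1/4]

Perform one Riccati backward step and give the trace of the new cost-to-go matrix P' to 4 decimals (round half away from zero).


20.6141

BᵀP = [27.0000 -0.5000]
S = R + BᵀPB = [3/2] + [82.0000] = [83.5000]
BᵀPA = [106.0000 108.7500]
K = S⁻¹·BᵀPA = [1.2695 1.3024]
A−BK = [0.1916 0.0928; 6.5389 1.1048]
AᵀP(A−BK) = [13.4371 4.4461; 4.4461 2.9270]
P' = Q + AᵀP(A−BK) = [16.6871 2.9461; 2.9461 3.9270]
tr(P') = 20.6141


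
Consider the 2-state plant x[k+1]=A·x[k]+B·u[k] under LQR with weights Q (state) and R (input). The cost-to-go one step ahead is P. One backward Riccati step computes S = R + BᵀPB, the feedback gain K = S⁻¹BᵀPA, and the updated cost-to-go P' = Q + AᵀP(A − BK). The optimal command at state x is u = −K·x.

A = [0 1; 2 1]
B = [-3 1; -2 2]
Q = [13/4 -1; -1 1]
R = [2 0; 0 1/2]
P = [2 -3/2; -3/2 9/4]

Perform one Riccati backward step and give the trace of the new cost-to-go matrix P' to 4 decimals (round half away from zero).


5.6942

BᵀP = [-3.0000 0.0000; -1.0000 3.0000]
S = R + BᵀPB = [2 0; 0 1/2] + [9.0000 -3.0000; -3.0000 5.0000] = [11.0000 -3.0000; -3.0000 5.5000]
BᵀPA = [0.0000 -3.0000; 6.0000 2.0000]
K = S⁻¹·BᵀPA = [0.3495 -0.2039; 1.2816 0.2524]
A−BK = [-0.2330 0.1359; 0.1359 0.0874]
AᵀP(A−BK) = [1.3107 -0.0146; -0.0146 0.1335]
P' = Q + AᵀP(A−BK) = [4.5607 -1.0146; -1.0146 1.1335]
tr(P') = 5.6942


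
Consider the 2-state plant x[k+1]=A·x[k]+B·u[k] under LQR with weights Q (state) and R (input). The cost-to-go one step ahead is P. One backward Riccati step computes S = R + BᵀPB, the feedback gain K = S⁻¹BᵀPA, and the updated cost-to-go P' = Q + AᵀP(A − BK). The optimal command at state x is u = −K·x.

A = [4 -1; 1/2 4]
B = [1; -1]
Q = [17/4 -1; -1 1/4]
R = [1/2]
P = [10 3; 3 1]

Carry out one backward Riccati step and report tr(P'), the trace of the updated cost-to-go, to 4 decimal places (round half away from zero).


BᵀP = [7.0000 2.0000]
S = R + BᵀPB = [1/2] + [5.0000] = [5.5000]
BᵀPA = [29.0000 1.0000]
K = S⁻¹·BᵀPA = [5.2727 0.1818]
A−BK = [-1.2727 -1.1818; 5.7727 4.1818]
AᵀP(A−BK) = [19.3409 3.2273; 3.2273 1.8182]
P' = Q + AᵀP(A−BK) = [23.5909 2.2273; 2.2273 2.0682]
tr(P') = 25.6591

25.6591


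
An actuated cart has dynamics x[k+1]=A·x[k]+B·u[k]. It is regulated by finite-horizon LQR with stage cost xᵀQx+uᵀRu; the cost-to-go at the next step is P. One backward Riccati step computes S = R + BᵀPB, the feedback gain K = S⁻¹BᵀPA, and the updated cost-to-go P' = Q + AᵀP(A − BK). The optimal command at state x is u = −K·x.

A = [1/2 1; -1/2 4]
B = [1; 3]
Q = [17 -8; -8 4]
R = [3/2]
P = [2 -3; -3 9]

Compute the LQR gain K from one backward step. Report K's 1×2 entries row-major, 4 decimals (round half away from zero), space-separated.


-0.2331 1.3383

BᵀP = [-7.0000 24.0000]
S = R + BᵀPB = [3/2] + [65.0000] = [66.5000]
BᵀPA = [-15.5000 89.0000]
K = S⁻¹·BᵀPA = [-0.2331 1.3383]
A−BK = [0.7331 -0.3383; 0.1992 -0.0150]
AᵀP(A−BK) = [0.6372 -0.7556; -0.7556 2.8872]
P' = Q + AᵀP(A−BK) = [17.6372 -8.7556; -8.7556 6.8872]
tr(P') = 24.5244


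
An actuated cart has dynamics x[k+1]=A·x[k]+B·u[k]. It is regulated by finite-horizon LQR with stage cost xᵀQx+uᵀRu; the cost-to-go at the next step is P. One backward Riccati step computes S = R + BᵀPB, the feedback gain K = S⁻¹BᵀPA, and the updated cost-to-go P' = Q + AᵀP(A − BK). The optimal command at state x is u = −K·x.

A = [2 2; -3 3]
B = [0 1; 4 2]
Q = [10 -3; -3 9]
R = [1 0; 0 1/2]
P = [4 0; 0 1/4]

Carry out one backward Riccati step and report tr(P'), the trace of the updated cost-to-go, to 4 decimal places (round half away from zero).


BᵀP = [0.0000 1.0000; 4.0000 0.5000]
S = R + BᵀPB = [1 0; 0 1/2] + [4.0000 2.0000; 2.0000 5.0000] = [5.0000 2.0000; 2.0000 5.5000]
BᵀPA = [-3.0000 3.0000; 6.5000 9.5000]
K = S⁻¹·BᵀPA = [-1.2553 -0.1064; 1.6383 1.7660]
A−BK = [0.3617 0.2340; -1.2553 -0.1064]
AᵀP(A−BK) = [3.8351 1.9521; 1.9521 1.7926]
P' = Q + AᵀP(A−BK) = [13.8351 -1.0479; -1.0479 10.7926]
tr(P') = 24.6277

24.6277


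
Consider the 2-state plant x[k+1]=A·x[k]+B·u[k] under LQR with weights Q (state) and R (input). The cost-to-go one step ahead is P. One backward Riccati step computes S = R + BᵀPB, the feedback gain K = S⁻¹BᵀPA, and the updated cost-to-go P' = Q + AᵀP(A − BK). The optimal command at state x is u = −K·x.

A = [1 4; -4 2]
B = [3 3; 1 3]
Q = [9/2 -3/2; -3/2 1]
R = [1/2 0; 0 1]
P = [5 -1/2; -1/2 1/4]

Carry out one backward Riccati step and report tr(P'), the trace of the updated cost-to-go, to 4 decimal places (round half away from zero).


BᵀP = [14.5000 -1.2500; 13.5000 -0.7500]
S = R + BᵀPB = [1/2 0; 0 1] + [42.2500 39.7500; 39.7500 38.2500] = [42.7500 39.7500; 39.7500 39.2500]
BᵀPA = [19.5000 55.5000; 16.5000 52.5000]
K = S⁻¹·BᵀPA = [1.1188 0.9349; -0.7126 0.3908]
A−BK = [-0.2184 0.0230; -2.9808 -0.1073]
AᵀP(A−BK) = [2.9425 0.3218; 0.3218 0.5977]
P' = Q + AᵀP(A−BK) = [7.4425 -1.1782; -1.1782 1.5977]
tr(P') = 9.0402

9.0402


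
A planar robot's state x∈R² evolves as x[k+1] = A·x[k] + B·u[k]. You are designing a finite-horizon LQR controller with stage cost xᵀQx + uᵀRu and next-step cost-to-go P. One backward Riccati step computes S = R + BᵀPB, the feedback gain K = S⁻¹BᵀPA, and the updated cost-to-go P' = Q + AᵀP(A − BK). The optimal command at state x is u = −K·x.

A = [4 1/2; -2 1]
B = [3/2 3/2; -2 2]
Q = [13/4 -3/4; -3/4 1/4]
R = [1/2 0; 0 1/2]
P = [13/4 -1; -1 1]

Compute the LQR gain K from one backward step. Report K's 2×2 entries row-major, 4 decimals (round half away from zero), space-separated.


1.7907 -0.0733 0.7860 0.3751

BᵀP = [6.8750 -3.5000; 2.8750 0.5000]
S = R + BᵀPB = [1/2 0; 0 1/2] + [17.3125 3.3125; 3.3125 5.3125] = [17.8125 3.3125; 3.3125 5.8125]
BᵀPA = [34.5000 -0.0625; 10.5000 1.9375]
K = S⁻¹·BᵀPA = [1.7907 -0.0733; 0.7860 0.3751]
A−BK = [0.1350 0.0473; 0.0095 0.1033]
AᵀP(A−BK) = [1.9689 0.0891; 0.0891 0.0812]
P' = Q + AᵀP(A−BK) = [5.2189 -0.6609; -0.6609 0.3312]
tr(P') = 5.5501


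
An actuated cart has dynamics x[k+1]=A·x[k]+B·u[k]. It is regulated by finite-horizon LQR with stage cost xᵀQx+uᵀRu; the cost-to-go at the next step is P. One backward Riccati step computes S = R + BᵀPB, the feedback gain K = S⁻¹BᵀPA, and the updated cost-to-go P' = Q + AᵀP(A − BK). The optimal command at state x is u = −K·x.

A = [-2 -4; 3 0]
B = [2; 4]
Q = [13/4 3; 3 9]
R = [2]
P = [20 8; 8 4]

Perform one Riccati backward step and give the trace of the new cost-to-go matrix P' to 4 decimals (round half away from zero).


41.1259

BᵀP = [72.0000 32.0000]
S = R + BᵀPB = [2] + [272.0000] = [274.0000]
BᵀPA = [-48.0000 -288.0000]
K = S⁻¹·BᵀPA = [-0.1752 -1.0511]
A−BK = [-1.6496 -1.8978; 3.7007 4.2044]
AᵀP(A−BK) = [11.5912 13.5474; 13.5474 17.2847]
P' = Q + AᵀP(A−BK) = [14.8412 16.5474; 16.5474 26.2847]
tr(P') = 41.1259


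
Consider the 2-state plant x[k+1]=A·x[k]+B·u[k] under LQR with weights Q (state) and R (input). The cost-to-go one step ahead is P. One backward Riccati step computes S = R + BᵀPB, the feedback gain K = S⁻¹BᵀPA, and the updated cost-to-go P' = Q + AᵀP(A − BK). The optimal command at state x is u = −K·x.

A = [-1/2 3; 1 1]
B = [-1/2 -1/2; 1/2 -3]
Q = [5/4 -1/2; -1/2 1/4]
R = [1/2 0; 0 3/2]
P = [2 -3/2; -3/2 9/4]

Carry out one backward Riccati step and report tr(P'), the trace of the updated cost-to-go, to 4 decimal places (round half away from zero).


BᵀP = [-1.7500 1.8750; 3.5000 -6.0000]
S = R + BᵀPB = [1/2 0; 0 3/2] + [1.8125 -4.7500; -4.7500 16.2500] = [2.3125 -4.7500; -4.7500 17.7500]
BᵀPA = [2.7500 -3.3750; -7.7500 4.5000]
K = S⁻¹·BᵀPA = [0.6492 -2.0845; -0.2629 -0.3043]
A−BK = [-0.3068 1.8056; -0.1133 1.1293]
AᵀP(A−BK) = [0.4273 -1.1260; -1.1260 5.5841]
P' = Q + AᵀP(A−BK) = [1.6773 -1.6260; -1.6260 5.8341]
tr(P') = 7.5114

7.5114


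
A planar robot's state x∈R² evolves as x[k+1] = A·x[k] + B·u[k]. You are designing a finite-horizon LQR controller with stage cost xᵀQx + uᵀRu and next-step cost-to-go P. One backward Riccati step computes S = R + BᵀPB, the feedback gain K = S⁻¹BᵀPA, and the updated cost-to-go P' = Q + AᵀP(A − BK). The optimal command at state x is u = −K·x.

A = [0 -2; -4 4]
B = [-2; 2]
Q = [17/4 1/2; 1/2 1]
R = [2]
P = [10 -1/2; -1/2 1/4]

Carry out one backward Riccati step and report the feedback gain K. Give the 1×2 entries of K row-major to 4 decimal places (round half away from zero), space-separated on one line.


-0.1277 1.0213

BᵀP = [-21.0000 1.5000]
S = R + BᵀPB = [2] + [45.0000] = [47.0000]
BᵀPA = [-6.0000 48.0000]
K = S⁻¹·BᵀPA = [-0.1277 1.0213]
A−BK = [-0.2553 0.0426; -3.7447 1.9574]
AᵀP(A−BK) = [3.2340 -1.8723; -1.8723 2.9787]
P' = Q + AᵀP(A−BK) = [7.4840 -1.3723; -1.3723 3.9787]
tr(P') = 11.4628


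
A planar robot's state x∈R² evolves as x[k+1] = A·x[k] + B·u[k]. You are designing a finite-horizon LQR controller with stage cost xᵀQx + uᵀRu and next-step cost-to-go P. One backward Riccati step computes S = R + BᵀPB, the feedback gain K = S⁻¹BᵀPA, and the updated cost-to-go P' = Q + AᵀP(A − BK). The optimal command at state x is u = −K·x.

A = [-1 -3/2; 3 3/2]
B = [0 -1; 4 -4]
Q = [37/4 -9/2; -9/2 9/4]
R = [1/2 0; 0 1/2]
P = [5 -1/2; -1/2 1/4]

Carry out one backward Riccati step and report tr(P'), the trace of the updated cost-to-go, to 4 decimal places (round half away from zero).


BᵀP = [-2.0000 1.0000; -3.0000 -0.5000]
S = R + BᵀPB = [1/2 0; 0 1/2] + [4.0000 -2.0000; -2.0000 5.0000] = [4.5000 -2.0000; -2.0000 5.5000]
BᵀPA = [5.0000 4.5000; 1.5000 3.7500]
K = S⁻¹·BᵀPA = [1.4699 1.5542; 0.8072 1.2470]
A−BK = [-0.1928 -0.2530; 0.3494 0.2711]
AᵀP(A−BK) = [1.6898 1.9834; 1.9834 2.3923]
P' = Q + AᵀP(A−BK) = [10.9398 -2.5166; -2.5166 4.6423]
tr(P') = 15.5821

15.5821


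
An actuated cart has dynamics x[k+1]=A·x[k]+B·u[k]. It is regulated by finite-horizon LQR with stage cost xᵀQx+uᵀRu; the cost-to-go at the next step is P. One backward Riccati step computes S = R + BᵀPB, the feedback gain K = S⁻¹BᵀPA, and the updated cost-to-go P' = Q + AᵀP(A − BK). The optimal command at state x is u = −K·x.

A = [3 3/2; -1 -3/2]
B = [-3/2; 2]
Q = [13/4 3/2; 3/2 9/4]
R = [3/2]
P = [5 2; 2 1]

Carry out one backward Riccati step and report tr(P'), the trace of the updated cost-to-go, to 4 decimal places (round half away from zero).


BᵀP = [-3.5000 -1.0000]
S = R + BᵀPB = [3/2] + [3.2500] = [4.7500]
BᵀPA = [-9.5000 -3.7500]
K = S⁻¹·BᵀPA = [-2.0000 -0.7895]
A−BK = [0.0000 0.3158; 3.0000 0.0789]
AᵀP(A−BK) = [15.0000 4.5000; 4.5000 1.5395]
P' = Q + AᵀP(A−BK) = [18.2500 6.0000; 6.0000 3.7895]
tr(P') = 22.0395

22.0395


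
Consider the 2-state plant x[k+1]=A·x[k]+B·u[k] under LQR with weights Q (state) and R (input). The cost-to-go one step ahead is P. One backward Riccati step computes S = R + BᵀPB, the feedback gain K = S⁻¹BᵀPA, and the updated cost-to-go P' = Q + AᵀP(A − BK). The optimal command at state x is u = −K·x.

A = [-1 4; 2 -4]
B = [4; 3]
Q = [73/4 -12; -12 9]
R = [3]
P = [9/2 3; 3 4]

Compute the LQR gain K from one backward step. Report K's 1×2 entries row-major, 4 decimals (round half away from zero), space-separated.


0.1148 0.0656

BᵀP = [27.0000 24.0000]
S = R + BᵀPB = [3] + [180.0000] = [183.0000]
BᵀPA = [21.0000 12.0000]
K = S⁻¹·BᵀPA = [0.1148 0.0656]
A−BK = [-1.4590 3.7377; 1.6557 -4.1967]
AᵀP(A−BK) = [6.0902 -15.3770; -15.3770 39.2131]
P' = Q + AᵀP(A−BK) = [24.3402 -27.3770; -27.3770 48.2131]
tr(P') = 72.5533


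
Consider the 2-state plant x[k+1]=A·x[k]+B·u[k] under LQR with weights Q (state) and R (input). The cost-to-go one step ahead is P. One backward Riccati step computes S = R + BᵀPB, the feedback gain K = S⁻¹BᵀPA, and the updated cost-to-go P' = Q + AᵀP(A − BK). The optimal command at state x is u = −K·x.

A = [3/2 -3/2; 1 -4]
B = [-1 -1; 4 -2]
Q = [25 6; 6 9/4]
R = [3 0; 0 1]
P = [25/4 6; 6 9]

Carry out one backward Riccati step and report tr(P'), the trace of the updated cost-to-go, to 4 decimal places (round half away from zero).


31.2523

BᵀP = [17.7500 30.0000; -18.2500 -24.0000]
S = R + BᵀPB = [3 0; 0 1] + [102.2500 -77.7500; -77.7500 66.2500] = [105.2500 -77.7500; -77.7500 67.2500]
BᵀPA = [56.6250 -146.6250; -51.3750 123.3750]
K = S⁻¹·BᵀPA = [-0.1804 -0.2596; -0.9725 1.5345]
A−BK = [0.3470 -0.2251; -0.2234 0.1072]
AᵀP(A−BK) = [1.3150 -1.5307; -1.5307 2.6873]
P' = Q + AᵀP(A−BK) = [26.3150 4.4693; 4.4693 4.9373]
tr(P') = 31.2523


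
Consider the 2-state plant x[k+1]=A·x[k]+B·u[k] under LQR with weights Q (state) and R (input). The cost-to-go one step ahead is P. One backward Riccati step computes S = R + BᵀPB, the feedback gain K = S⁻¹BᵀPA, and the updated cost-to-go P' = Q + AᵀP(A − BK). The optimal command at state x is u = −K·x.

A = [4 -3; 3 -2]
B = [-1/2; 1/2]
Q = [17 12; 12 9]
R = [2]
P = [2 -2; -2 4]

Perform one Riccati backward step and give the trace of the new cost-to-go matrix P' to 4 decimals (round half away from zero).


55.7778

BᵀP = [-2.0000 3.0000]
S = R + BᵀPB = [2] + [2.5000] = [4.5000]
BᵀPA = [1.0000 0.0000]
K = S⁻¹·BᵀPA = [0.2222 0.0000]
A−BK = [4.1111 -3.0000; 2.8889 -2.0000]
AᵀP(A−BK) = [19.7778 -14.0000; -14.0000 10.0000]
P' = Q + AᵀP(A−BK) = [36.7778 -2.0000; -2.0000 19.0000]
tr(P') = 55.7778


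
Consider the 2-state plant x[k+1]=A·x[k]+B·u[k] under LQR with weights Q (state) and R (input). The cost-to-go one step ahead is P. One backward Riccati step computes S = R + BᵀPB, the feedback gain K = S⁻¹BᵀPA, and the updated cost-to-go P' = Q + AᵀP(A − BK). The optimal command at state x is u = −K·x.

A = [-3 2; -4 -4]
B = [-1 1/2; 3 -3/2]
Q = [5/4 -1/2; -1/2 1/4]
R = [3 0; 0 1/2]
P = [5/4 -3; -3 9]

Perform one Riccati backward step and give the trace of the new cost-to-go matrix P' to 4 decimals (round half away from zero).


BᵀP = [-10.2500 30.0000; 5.1250 -15.0000]
S = R + BᵀPB = [3 0; 0 1/2] + [100.2500 -50.1250; -50.1250 25.0625] = [103.2500 -50.1250; -50.1250 25.5625]
BᵀPA = [-89.2500 -140.5000; 44.6250 70.2500]
K = S⁻¹·BᵀPA = [-0.3519 -0.5540; 1.0557 1.6619]
A−BK = [-3.8797 0.6151; -1.3608 0.1548]
AᵀP(A−BK) = [4.7329 0.8960; 0.8960 2.4189]
P' = Q + AᵀP(A−BK) = [5.9829 0.3960; 0.3960 2.6689]
tr(P') = 8.6518

8.6518


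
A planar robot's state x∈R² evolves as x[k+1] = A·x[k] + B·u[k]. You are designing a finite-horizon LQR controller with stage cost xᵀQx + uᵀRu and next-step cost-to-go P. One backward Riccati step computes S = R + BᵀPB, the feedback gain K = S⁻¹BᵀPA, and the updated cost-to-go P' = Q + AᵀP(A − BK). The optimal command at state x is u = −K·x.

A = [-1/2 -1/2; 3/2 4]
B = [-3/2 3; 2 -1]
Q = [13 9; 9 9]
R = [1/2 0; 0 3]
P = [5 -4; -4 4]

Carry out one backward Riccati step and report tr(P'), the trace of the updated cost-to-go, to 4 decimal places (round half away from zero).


24.7919

BᵀP = [-15.5000 14.0000; 19.0000 -16.0000]
S = R + BᵀPB = [1/2 0; 0 3] + [51.2500 -60.5000; -60.5000 73.0000] = [51.7500 -60.5000; -60.5000 76.0000]
BᵀPA = [28.7500 63.7500; -33.5000 -73.5000]
K = S⁻¹·BᵀPA = [0.5802 1.4601; 0.0211 0.1952]
A−BK = [0.3071 1.1045; 0.3607 1.2750]
AᵀP(A−BK) = [0.2754 0.8116; 0.8116 2.5165]
P' = Q + AᵀP(A−BK) = [13.2754 9.8116; 9.8116 11.5165]
tr(P') = 24.7919


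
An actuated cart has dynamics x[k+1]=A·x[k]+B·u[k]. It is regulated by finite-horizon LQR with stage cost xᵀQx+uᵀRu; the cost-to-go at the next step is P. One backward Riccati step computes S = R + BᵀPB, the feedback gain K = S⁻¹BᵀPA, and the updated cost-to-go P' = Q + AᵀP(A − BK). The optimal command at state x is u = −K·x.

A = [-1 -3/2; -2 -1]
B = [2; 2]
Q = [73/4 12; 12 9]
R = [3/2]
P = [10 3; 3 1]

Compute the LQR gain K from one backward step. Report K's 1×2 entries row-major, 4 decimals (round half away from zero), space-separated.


BᵀP = [26.0000 8.0000]
S = R + BᵀPB = [3/2] + [68.0000] = [69.5000]
BᵀPA = [-42.0000 -47.0000]
K = S⁻¹·BᵀPA = [-0.6043 -0.6763]
A−BK = [0.2086 -0.1475; -0.7914 0.3525]
AᵀP(A−BK) = [0.6187 0.5971; 0.5971 0.7158]
P' = Q + AᵀP(A−BK) = [18.8687 12.5971; 12.5971 9.7158]
tr(P') = 28.5845

-0.6043 -0.6763


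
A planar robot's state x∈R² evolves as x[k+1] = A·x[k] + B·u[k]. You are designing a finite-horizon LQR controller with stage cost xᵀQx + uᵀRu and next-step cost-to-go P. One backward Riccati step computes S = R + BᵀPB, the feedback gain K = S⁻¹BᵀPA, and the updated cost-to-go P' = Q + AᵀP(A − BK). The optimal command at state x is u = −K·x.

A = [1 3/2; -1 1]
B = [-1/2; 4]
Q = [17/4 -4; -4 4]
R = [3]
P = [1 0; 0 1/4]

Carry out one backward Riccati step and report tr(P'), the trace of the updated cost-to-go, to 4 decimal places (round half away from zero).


11.6810

BᵀP = [-0.5000 1.0000]
S = R + BᵀPB = [3] + [4.2500] = [7.2500]
BᵀPA = [-1.5000 0.2500]
K = S⁻¹·BᵀPA = [-0.2069 0.0345]
A−BK = [0.8966 1.5172; -0.1724 0.8621]
AᵀP(A−BK) = [0.9397 1.3017; 1.3017 2.4914]
P' = Q + AᵀP(A−BK) = [5.1897 -2.6983; -2.6983 6.4914]
tr(P') = 11.6810


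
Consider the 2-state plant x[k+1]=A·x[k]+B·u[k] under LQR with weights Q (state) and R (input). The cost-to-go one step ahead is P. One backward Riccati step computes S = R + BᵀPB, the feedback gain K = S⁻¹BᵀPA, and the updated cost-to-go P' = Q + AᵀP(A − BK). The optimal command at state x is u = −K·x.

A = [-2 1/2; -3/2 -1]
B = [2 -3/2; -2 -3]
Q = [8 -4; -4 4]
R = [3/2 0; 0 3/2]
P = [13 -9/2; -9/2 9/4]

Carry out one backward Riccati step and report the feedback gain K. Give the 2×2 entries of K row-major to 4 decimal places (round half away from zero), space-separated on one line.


-0.4250 0.3252 0.6571 0.0859

BᵀP = [35.0000 -13.5000; -6.0000 0.0000]
S = R + BᵀPB = [3/2 0; 0 3/2] + [97.0000 -12.0000; -12.0000 9.0000] = [98.5000 -12.0000; -12.0000 10.5000]
BᵀPA = [-49.7500 31.0000; 12.0000 -3.0000]
K = S⁻¹·BᵀPA = [-0.4250 0.3252; 0.6571 0.0859]
A−BK = [-0.1643 -0.0215; -0.3787 -0.0918]
AᵀP(A−BK) = [1.0323 -0.1030; -0.1030 0.1769]
P' = Q + AᵀP(A−BK) = [9.0323 -4.1030; -4.1030 4.1769]
tr(P') = 13.2092


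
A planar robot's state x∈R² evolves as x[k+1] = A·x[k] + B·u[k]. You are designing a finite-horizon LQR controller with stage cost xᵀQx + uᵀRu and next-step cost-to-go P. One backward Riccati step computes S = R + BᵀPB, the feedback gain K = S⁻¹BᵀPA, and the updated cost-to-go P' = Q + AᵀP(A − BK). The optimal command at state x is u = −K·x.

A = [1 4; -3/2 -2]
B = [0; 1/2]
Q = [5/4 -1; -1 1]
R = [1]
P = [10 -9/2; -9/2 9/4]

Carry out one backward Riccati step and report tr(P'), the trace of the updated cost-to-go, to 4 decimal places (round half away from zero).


BᵀP = [-2.2500 1.1250]
S = R + BᵀPB = [1] + [0.5625] = [1.5625]
BᵀPA = [-3.9375 -11.2500]
K = S⁻¹·BᵀPA = [-2.5200 -7.2000]
A−BK = [1.0000 4.0000; -0.2400 1.6000]
AᵀP(A−BK) = [18.6400 54.4000; 54.4000 160.0000]
P' = Q + AᵀP(A−BK) = [19.8900 53.4000; 53.4000 161.0000]
tr(P') = 180.8900

180.8900


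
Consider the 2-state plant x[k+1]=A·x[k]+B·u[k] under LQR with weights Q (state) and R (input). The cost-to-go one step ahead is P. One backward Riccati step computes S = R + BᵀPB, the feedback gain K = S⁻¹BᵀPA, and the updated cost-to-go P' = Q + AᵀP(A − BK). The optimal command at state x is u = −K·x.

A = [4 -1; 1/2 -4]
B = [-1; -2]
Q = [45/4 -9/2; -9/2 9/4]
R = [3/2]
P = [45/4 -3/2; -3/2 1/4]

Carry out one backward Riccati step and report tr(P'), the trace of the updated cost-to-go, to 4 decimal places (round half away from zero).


52.1915

BᵀP = [-8.2500 1.0000]
S = R + BᵀPB = [3/2] + [6.2500] = [7.7500]
BᵀPA = [-32.5000 4.2500]
K = S⁻¹·BᵀPA = [-4.1935 0.5484]
A−BK = [-0.1935 -0.4516; -7.8871 -2.9032]
AᵀP(A−BK) = [37.7722 -2.9274; -2.9274 0.9194]
P' = Q + AᵀP(A−BK) = [49.0222 -7.4274; -7.4274 3.1694]
tr(P') = 52.1915


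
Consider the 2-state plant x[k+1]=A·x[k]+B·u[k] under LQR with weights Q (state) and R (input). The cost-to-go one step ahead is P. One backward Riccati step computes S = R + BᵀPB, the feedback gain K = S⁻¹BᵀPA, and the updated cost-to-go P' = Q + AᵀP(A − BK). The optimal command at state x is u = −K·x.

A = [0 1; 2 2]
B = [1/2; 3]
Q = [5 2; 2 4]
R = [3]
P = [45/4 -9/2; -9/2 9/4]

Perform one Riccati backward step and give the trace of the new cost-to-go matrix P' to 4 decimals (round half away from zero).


13.7015

BᵀP = [-7.8750 4.5000]
S = R + BᵀPB = [3] + [9.5625] = [12.5625]
BᵀPA = [9.0000 1.1250]
K = S⁻¹·BᵀPA = [0.7164 0.0896]
A−BK = [-0.3582 0.9552; -0.1493 1.7313]
AᵀP(A−BK) = [2.5522 -0.8060; -0.8060 2.1493]
P' = Q + AᵀP(A−BK) = [7.5522 1.1940; 1.1940 6.1493]
tr(P') = 13.7015


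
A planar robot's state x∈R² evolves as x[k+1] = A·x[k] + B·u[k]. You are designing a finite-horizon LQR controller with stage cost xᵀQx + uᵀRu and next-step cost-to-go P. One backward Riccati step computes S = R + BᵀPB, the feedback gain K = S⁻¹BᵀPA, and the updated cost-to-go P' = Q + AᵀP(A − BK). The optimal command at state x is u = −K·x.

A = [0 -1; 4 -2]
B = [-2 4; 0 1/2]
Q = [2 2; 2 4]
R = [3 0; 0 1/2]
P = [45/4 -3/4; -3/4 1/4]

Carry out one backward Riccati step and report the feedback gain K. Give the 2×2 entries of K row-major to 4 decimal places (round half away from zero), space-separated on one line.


0.0700 -0.0128 -0.0296 -0.2254

BᵀP = [-22.5000 1.5000; 44.6250 -2.8750]
S = R + BᵀPB = [3 0; 0 1/2] + [45.0000 -89.2500; -89.2500 177.0625] = [48.0000 -89.2500; -89.2500 177.5625]
BᵀPA = [6.0000 19.5000; -11.5000 -38.8750]
K = S⁻¹·BᵀPA = [0.0700 -0.0128; -0.0296 -0.2254]
A−BK = [0.2583 -0.1241; 4.0148 -1.8873]
AᵀP(A−BK) = [3.2398 -1.5150; -1.5150 0.7383]
P' = Q + AᵀP(A−BK) = [5.2398 0.4850; 0.4850 4.7383]
tr(P') = 9.9781


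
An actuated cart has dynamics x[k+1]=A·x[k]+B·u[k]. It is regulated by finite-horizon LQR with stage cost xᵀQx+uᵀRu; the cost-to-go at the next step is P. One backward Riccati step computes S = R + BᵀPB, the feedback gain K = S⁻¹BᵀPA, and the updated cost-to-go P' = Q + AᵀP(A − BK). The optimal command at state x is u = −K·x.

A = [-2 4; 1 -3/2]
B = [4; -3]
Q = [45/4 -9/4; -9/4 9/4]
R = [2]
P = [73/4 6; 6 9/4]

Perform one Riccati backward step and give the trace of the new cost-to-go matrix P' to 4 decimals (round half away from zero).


17.9354

BᵀP = [55.0000 17.2500]
S = R + BᵀPB = [2] + [168.2500] = [170.2500]
BᵀPA = [-92.7500 194.1250]
K = S⁻¹·BᵀPA = [-0.5448 1.1402]
A−BK = [0.1791 -0.5609; -0.6344 1.9207]
AᵀP(A−BK) = [0.7210 -1.6182; -1.6182 3.7144]
P' = Q + AᵀP(A−BK) = [11.9710 -3.8682; -3.8682 5.9644]
tr(P') = 17.9354


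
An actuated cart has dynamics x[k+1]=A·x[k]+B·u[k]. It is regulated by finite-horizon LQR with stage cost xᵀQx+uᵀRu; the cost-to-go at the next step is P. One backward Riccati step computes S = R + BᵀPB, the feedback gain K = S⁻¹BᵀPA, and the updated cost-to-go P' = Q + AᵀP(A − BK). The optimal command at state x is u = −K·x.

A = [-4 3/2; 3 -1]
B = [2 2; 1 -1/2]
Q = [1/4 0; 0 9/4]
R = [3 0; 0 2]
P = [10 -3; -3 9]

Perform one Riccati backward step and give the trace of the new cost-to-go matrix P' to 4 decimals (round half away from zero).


28.2648

BᵀP = [17.0000 3.0000; 21.5000 -10.5000]
S = R + BᵀPB = [3 0; 0 2] + [37.0000 32.5000; 32.5000 48.2500] = [40.0000 32.5000; 32.5000 50.2500]
BᵀPA = [-59.0000 22.5000; -117.5000 42.7500]
K = S⁻¹·BᵀPA = [0.8954 -0.2713; -2.9174 1.0262]
A−BK = [0.0440 -0.0098; 0.6459 -0.2156]
AᵀP(A−BK) = [23.0312 -7.9266; -7.9266 2.7336]
P' = Q + AᵀP(A−BK) = [23.2812 -7.9266; -7.9266 4.9836]
tr(P') = 28.2648


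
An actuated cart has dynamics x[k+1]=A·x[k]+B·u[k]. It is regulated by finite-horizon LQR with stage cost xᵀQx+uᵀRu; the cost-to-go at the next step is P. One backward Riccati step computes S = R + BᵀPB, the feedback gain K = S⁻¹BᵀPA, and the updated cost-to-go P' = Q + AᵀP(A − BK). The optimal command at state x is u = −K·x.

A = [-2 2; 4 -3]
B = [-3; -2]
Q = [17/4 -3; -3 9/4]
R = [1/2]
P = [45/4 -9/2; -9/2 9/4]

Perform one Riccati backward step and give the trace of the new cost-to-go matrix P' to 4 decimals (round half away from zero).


46.8117

BᵀP = [-24.7500 9.0000]
S = R + BᵀPB = [1/2] + [56.2500] = [56.7500]
BᵀPA = [85.5000 -76.5000]
K = S⁻¹·BᵀPA = [1.5066 -1.3480]
A−BK = [2.5198 -2.0441; 7.0132 -5.6960]
AᵀP(A−BK) = [24.1850 -19.7445; -19.7445 16.1267]
P' = Q + AᵀP(A−BK) = [28.4350 -22.7445; -22.7445 18.3767]
tr(P') = 46.8117


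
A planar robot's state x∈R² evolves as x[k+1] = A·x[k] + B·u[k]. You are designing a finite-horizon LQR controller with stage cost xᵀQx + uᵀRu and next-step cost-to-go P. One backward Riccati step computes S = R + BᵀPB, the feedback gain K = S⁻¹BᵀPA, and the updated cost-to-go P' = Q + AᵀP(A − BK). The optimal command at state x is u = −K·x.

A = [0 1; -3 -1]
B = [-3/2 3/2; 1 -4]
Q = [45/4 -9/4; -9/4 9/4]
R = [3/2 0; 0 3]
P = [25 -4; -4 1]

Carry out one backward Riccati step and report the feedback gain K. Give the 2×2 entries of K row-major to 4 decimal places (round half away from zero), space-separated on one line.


0.2074 -0.4292 0.3953 0.2009

BᵀP = [-41.5000 7.0000; 53.5000 -10.0000]
S = R + BᵀPB = [3/2 0; 0 3] + [69.2500 -90.2500; -90.2500 120.2500] = [70.7500 -90.2500; -90.2500 123.2500]
BᵀPA = [-21.0000 -48.5000; 30.0000 63.5000]
K = S⁻¹·BᵀPA = [0.2074 -0.4292; 0.3953 0.2009]
A−BK = [-0.2818 0.0548; -1.6262 0.2329]
AᵀP(A−BK) = [1.4971 -0.0411; -0.0411 0.4247]
P' = Q + AᵀP(A−BK) = [12.7471 -2.2911; -2.2911 2.6747]
tr(P') = 15.4217


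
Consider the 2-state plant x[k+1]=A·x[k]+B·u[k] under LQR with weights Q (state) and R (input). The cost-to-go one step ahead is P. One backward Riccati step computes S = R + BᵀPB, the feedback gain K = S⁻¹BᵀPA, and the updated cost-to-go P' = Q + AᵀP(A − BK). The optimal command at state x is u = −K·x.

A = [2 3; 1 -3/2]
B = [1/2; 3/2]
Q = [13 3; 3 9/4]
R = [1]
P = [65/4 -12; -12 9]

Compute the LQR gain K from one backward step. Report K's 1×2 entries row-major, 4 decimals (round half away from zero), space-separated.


BᵀP = [-9.8750 7.5000]
S = R + BᵀPB = [1] + [6.3125] = [7.3125]
BᵀPA = [-12.2500 -40.8750]
K = S⁻¹·BᵀPA = [-1.6752 -5.5897]
A−BK = [2.8376 5.7949; 3.5128 6.8846]
AᵀP(A−BK) = [5.4786 15.5256; 15.5256 46.0192]
P' = Q + AᵀP(A−BK) = [18.4786 18.5256; 18.5256 48.2692]
tr(P') = 66.7479

-1.6752 -5.5897
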